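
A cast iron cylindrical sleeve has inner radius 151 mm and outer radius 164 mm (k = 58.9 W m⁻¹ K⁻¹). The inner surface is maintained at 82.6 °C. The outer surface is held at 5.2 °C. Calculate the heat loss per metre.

Q' = 2πk·ΔT/ln(r₂/r₁) = 2π × 58.9 × 77.4 / ln(0.164/0.151) = 3.47×10^5 W/m

Q' = 347 kW/m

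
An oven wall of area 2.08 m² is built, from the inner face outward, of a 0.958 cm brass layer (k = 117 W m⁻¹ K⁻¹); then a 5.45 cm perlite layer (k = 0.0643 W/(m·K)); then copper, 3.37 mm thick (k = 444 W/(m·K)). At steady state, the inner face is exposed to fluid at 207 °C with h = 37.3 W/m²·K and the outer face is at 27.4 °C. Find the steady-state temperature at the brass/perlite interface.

T = 201 °C

Series thermal resistances, inner to outer:
  R_conv,in = 1/(hA) = 1/(37.3·2.08) = 0.01289 K/W
  R_brass = L/(kA) = 0.00958/(117·2.08) = 3.937×10^-5 K/W
  R_perlite = L/(kA) = 0.0545/(0.0643·2.08) = 0.4075 K/W
  R_copper = L/(kA) = 0.00337/(444·2.08) = 3.649×10^-6 K/W
ΣR = 0.01289 + 3.937×10^-5 + 0.4075 + 3.649×10^-6 = 0.4204 K/W
Q = ΔT/ΣR = (207 °C − 27.4 °C)/0.4204 = 427.2 W
From the inner boundary to the brass/perlite interface, ΣR_partial = 0.01293 K/W.
T_interface = T_in − Q·ΣR_partial = 207 °C − (427.2)(0.01293) = 201 °C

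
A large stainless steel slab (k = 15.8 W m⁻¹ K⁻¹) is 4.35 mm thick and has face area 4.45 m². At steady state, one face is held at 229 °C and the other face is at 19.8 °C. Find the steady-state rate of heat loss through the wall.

Q = kA·ΔT/L = 15.8 × 4.45 × |229 °C − 19.8 °C| / 0.00435 = 3.38×10^6 W

Q = 3.38×10^6 W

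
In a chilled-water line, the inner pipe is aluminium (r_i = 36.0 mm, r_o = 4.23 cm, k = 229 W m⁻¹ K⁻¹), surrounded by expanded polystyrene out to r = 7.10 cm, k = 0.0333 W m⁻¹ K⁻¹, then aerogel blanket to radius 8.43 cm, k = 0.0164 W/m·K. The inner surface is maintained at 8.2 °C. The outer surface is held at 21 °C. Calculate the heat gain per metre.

Resistance network (inner→outer):
  R'_aluminium = ln(0.0423/0.0360)/(2πk) = 0.1613/(2π·229) = 1.121×10^-4 m·K/W
  R'_expanded polystyrene = ln(0.0710/0.0423)/(2πk) = 0.5179/(2π·0.0333) = 2.475 m·K/W
  R'_aerogel blanket = ln(0.0843/0.0710)/(2πk) = 0.1717/(2π·0.0164) = 1.666 m·K/W
ΣR = 1.121×10^-4 + 2.475 + 1.666 = 4.141 m·K/W
Q' = ΔT/ΣR = (8.2 °C − 21 °C)/4.141 = -3.09 W/m
(Negative Q' ⇒ heat flows inward; heat gain = 3.09 W/m.)

Q' = 3.09 W/m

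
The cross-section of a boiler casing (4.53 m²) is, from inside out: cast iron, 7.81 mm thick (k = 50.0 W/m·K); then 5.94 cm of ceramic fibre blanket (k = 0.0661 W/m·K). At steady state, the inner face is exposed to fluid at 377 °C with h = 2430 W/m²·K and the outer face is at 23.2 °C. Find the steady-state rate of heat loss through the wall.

Treat each layer as a resistance in series:
  R_conv,in = 1/(hA) = 1/(2430·4.53) = 9.084×10^-5 K/W
  R_cast iron = L/(kA) = 0.00781/(50.0·4.53) = 3.448×10^-5 K/W
  R_ceramic fibre blanket = L/(kA) = 0.0594/(0.0661·4.53) = 0.1984 K/W
ΣR = 9.084×10^-5 + 3.448×10^-5 + 0.1984 = 0.1985 K/W
Q = ΔT/ΣR = (377 °C − 23.2 °C)/0.1985 = 1780 W

Q = 1780 W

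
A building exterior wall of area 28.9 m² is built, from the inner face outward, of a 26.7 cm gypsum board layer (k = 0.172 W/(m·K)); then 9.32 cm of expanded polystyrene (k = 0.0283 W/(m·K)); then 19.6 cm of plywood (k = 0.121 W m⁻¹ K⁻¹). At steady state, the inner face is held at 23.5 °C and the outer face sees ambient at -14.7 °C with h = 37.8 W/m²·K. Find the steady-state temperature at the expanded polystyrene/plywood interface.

T = -5.01 °C

Treat each layer as a resistance in series:
  R_gypsum board = L/(kA) = 0.267/(0.172·28.9) = 0.05371 K/W
  R_expanded polystyrene = L/(kA) = 0.0932/(0.0283·28.9) = 0.1140 K/W
  R_plywood = L/(kA) = 0.196/(0.121·28.9) = 0.05605 K/W
  R_conv,out = 1/(hA) = 1/(37.8·28.9) = 9.154×10^-4 K/W
ΣR = 0.05371 + 0.1140 + 0.05605 + 9.154×10^-4 = 0.2247 K/W
Q = ΔT/ΣR = (23.5 °C − -14.7 °C)/0.2247 = 170.0 W
From the inner boundary to the expanded polystyrene/plywood interface, ΣR_partial = 0.1677 K/W.
T_interface = T_in − Q·ΣR_partial = 23.5 °C − (170.0)(0.1677) = -5.01 °C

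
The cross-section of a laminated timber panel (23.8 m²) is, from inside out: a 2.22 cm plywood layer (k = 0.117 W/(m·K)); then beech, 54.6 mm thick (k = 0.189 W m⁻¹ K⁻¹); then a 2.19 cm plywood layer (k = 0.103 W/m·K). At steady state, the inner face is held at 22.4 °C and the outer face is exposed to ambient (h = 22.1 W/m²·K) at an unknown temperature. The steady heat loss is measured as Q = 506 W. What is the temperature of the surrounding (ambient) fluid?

T_out = 6.74 °C

Sum the resistances:
  R_plywood = L/(kA) = 0.0222/(0.117·23.8) = 0.007972 K/W
  R_beech = L/(kA) = 0.0546/(0.189·23.8) = 0.01214 K/W
  R_plywood = L/(kA) = 0.0219/(0.103·23.8) = 0.008934 K/W
  R_conv,out = 1/(hA) = 1/(22.1·23.8) = 0.001901 K/W
ΣR = 0.03095 K/W
ΔT = Q·ΣR = 506 × 0.03095 = 15.66 K
Heat flows outward, so T_out = T_in − ΔT = 22.4 − 15.66 = 6.74 °C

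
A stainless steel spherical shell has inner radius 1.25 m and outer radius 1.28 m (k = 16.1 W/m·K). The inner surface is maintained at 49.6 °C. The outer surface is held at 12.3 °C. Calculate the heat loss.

Q = 4πk·ΔT/(1/r₁ − 1/r₂) = 4π × 16.1 × 37.3 / (1/1.25 − 1/1.28) = 4.02×10^5 W

Q = 402 kW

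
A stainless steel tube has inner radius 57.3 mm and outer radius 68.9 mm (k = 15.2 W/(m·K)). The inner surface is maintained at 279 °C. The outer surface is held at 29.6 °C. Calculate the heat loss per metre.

Q' = 129 kW/m

Q' = 2πk·ΔT/ln(r₂/r₁) = 2π × 15.2 × 249.4 / ln(0.0689/0.0573) = 1.29×10^5 W/m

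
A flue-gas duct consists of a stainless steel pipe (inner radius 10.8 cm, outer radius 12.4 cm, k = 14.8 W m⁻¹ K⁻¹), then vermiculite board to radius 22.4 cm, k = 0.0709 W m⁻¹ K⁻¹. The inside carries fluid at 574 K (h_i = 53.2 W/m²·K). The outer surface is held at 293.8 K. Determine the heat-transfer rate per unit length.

Q' = 207 W/m

Treat each layer as a resistance in series:
  R'_conv,in = 1/(2πr h) = 1/(2π·0.108·53.2) = 0.02770 m·K/W
  R'_stainless steel = ln(0.124/0.108)/(2πk) = 0.1382/(2π·14.8) = 0.001486 m·K/W
  R'_vermiculite board = ln(0.224/0.124)/(2πk) = 0.5914/(2π·0.0709) = 1.327 m·K/W
ΣR = 0.02770 + 0.001486 + 1.327 = 1.356 m·K/W
Q' = ΔT/ΣR = (574 K − 293.8 K)/1.356 = 207 W/m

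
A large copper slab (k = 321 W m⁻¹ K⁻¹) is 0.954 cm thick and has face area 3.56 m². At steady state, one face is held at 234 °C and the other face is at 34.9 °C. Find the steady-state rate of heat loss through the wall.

Q = 23800 kW

Q = kA·ΔT/L = 321 × 3.56 × |234 °C − 34.9 °C| / 0.00954 = 2.38×10^7 W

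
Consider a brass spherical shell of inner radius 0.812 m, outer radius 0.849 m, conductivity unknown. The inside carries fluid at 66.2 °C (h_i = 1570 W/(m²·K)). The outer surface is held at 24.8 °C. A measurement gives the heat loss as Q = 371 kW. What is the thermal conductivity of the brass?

k = 123 W/m·K

ΣR = ΔT/Q = |66.2 − 24.8|/3.71×10^5 = 1.116×10^-4 K/W
Known resistances:
  R_conv,in = 1/(4πr²h) = 1/(4π·0.812²·1570) = 7.687×10^-5 K/W
R_brass = ΣR − ΣR_known = 1.116×10^-4 − 7.687×10^-5 = 3.473×10^-5 K/W
(1/r₁−1/r₂)/(4πk) = 3.473×10^-5 ⇒ k = 0.05367/(4π·3.473×10^-5) = 123 W/m·K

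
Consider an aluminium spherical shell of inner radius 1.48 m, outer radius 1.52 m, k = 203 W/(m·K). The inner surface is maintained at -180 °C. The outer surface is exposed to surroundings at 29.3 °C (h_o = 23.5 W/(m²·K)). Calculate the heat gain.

Series thermal resistances, inner to outer:
  R_aluminium = (1/1.48 − 1/1.52)/(4πk) = 0.01778/(4π·203) = 6.970×10^-6 K/W
  R_conv,out = 1/(4πr²h) = 1/(4π·1.52²·23.5) = 0.001466 K/W
ΣR = 6.970×10^-6 + 0.001466 = 0.001473 K/W
Q = ΔT/ΣR = (-180 °C − 29.3 °C)/0.001473 = -1.42×10^5 W
(Negative Q ⇒ heat flows inward; heat gain = 1.42×10^5 W.)

Q = 1.42×10^5 W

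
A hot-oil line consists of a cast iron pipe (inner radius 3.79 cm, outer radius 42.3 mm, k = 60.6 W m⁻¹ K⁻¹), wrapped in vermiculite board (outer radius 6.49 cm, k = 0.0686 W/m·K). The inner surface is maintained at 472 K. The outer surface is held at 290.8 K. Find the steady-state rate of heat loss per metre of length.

Q' = 182 W/m

Resistance network (inner→outer):
  R'_cast iron = ln(0.0423/0.0379)/(2πk) = 0.1098/(2π·60.6) = 2.885×10^-4 m·K/W
  R'_vermiculite board = ln(0.0649/0.0423)/(2πk) = 0.4281/(2π·0.0686) = 0.9931 m·K/W
ΣR = 2.885×10^-4 + 0.9931 = 0.9934 m·K/W
Q' = ΔT/ΣR = (472 K − 290.8 K)/0.9934 = 182 W/m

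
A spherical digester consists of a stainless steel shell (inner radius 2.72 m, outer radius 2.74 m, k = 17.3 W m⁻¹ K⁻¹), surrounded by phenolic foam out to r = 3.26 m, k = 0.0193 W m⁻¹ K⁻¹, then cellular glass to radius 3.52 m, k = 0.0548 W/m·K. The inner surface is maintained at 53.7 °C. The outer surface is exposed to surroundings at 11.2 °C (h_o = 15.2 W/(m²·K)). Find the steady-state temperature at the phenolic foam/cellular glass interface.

Series thermal resistances, inner to outer:
  R_stainless steel = (1/2.72 − 1/2.74)/(4πk) = 0.002684/(4π·17.3) = 1.234×10^-5 K/W
  R_phenolic foam = (1/2.74 − 1/3.26)/(4πk) = 0.05822/(4π·0.0193) = 0.2400 K/W
  R_cellular glass = (1/3.26 − 1/3.52)/(4πk) = 0.02266/(4π·0.0548) = 0.03290 K/W
  R_conv,out = 1/(4πr²h) = 1/(4π·3.52²·15.2) = 4.225×10^-4 K/W
ΣR = 1.234×10^-5 + 0.2400 + 0.03290 + 4.225×10^-4 = 0.2733 K/W
Q = ΔT/ΣR = (53.7 °C − 11.2 °C)/0.2733 = 155.5 W
From the inner boundary to the phenolic foam/cellular glass interface, ΣR_partial = 0.2400 K/W.
T_interface = T_in − Q·ΣR_partial = 53.7 °C − (155.5)(0.2400) = 16.4 °C

T = 16.4 °C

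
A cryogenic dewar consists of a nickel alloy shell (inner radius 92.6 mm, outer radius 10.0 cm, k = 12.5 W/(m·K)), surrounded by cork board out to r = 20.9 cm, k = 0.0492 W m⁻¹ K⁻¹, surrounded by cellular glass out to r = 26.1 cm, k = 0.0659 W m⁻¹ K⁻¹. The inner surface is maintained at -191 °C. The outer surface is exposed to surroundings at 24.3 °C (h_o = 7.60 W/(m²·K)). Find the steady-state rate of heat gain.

Treat each layer as a resistance in series:
  R_nickel alloy = (1/0.0926 − 1/0.100)/(4πk) = 0.7991/(4π·12.5) = 0.005087 K/W
  R_cork board = (1/0.100 − 1/0.209)/(4πk) = 5.215/(4π·0.0492) = 8.435 K/W
  R_cellular glass = (1/0.209 − 1/0.261)/(4πk) = 0.9533/(4π·0.0659) = 1.151 K/W
  R_conv,out = 1/(4πr²h) = 1/(4π·0.261²·7.60) = 0.1537 K/W
ΣR = 0.005087 + 8.435 + 1.151 + 0.1537 = 9.745 K/W
Q = ΔT/ΣR = (-191 °C − 24.3 °C)/9.745 = -22.1 W
(Negative Q ⇒ heat flows inward; heat gain = 22.1 W.)

Q = 22.1 W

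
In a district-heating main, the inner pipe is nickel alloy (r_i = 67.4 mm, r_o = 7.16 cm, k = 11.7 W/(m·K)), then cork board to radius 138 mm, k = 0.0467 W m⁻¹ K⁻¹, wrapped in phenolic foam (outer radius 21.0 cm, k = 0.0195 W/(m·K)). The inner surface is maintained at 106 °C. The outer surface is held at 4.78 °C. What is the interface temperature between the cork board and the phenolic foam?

Resistance network (inner→outer):
  R'_nickel alloy = ln(0.0716/0.0674)/(2πk) = 0.06045/(2π·11.7) = 8.223×10^-4 m·K/W
  R'_cork board = ln(0.138/0.0716)/(2πk) = 0.6562/(2π·0.0467) = 2.236 m·K/W
  R'_phenolic foam = ln(0.210/0.138)/(2πk) = 0.4199/(2π·0.0195) = 3.427 m·K/W
ΣR = 8.223×10^-4 + 2.236 + 3.427 = 5.664 m·K/W
Q' = ΔT/ΣR = (106 °C − 4.78 °C)/5.664 = 17.87 W/m
From the inner boundary to the cork board/phenolic foam interface, ΣR_partial = 2.237 m·K/W.
T_interface = T_in − Q'·ΣR_partial = 106 °C − (17.87)(2.237) = 66.0 °C

T = 66.0 °C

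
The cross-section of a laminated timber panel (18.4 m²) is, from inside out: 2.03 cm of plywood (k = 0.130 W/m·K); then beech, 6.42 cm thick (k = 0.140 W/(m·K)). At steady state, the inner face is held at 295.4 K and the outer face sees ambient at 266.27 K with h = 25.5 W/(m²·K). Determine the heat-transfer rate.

Q = 820 W

Treat each layer as a resistance in series:
  R_plywood = L/(kA) = 0.0203/(0.130·18.4) = 0.008487 K/W
  R_beech = L/(kA) = 0.0642/(0.140·18.4) = 0.02492 K/W
  R_conv,out = 1/(hA) = 1/(25.5·18.4) = 0.002131 K/W
ΣR = 0.008487 + 0.02492 + 0.002131 = 0.03554 K/W
Q = ΔT/ΣR = (295.4 K − 266.27 K)/0.03554 = 820 W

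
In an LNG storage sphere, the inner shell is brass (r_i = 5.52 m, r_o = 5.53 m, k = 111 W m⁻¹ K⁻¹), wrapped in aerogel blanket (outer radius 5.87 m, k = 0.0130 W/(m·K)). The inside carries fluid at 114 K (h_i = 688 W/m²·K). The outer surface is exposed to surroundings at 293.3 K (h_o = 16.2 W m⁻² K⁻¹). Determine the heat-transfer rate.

Q = 2790 W

Treat each layer as a resistance in series:
  R_conv,in = 1/(4πr²h) = 1/(4π·5.52²·688) = 3.796×10^-6 K/W
  R_brass = (1/5.52 − 1/5.53)/(4πk) = 3.276×10^-4/(4π·111) = 2.349×10^-7 K/W
  R_aerogel blanket = (1/5.53 − 1/5.87)/(4πk) = 0.01047/(4π·0.0130) = 0.06412 K/W
  R_conv,out = 1/(4πr²h) = 1/(4π·5.87²·16.2) = 1.426×10^-4 K/W
ΣR = 3.796×10^-6 + 2.349×10^-7 + 0.06412 + 1.426×10^-4 = 0.06427 K/W
Q = ΔT/ΣR = (114 K − 293.3 K)/0.06427 = -2790 W
(Negative Q ⇒ heat flows inward; heat gain = 2790 W.)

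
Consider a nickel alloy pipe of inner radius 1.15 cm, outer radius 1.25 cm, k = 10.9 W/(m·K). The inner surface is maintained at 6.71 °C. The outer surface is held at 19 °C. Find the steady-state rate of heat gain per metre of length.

Q' = 2πk·ΔT/ln(r₂/r₁) = 2π × 10.9 × 12.29 / ln(0.0125/0.0115) = 10100 W/m

Q' = 10100 W/m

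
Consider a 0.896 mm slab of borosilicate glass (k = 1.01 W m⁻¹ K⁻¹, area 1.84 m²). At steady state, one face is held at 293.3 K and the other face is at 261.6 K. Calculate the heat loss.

Q = 65700 W

Q = kA·ΔT/L = 1.01 × 1.84 × |293.3 K − 261.6 K| / 8.96×10^-4 = 65700 W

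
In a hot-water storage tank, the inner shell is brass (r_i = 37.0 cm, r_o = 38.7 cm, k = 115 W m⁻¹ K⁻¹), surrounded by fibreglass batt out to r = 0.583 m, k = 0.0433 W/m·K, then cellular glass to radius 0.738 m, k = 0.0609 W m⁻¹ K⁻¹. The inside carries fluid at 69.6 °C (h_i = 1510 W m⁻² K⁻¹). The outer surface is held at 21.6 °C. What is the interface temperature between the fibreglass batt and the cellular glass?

T = 32.5 °C

Resistance network (inner→outer):
  R_conv,in = 1/(4πr²h) = 1/(4π·0.370²·1510) = 3.850×10^-4 K/W
  R_brass = (1/0.370 − 1/0.387)/(4πk) = 0.1187/(4π·115) = 8.215×10^-5 K/W
  R_fibreglass batt = (1/0.387 − 1/0.583)/(4πk) = 0.8687/(4π·0.0433) = 1.597 K/W
  R_cellular glass = (1/0.583 − 1/0.738)/(4πk) = 0.3603/(4π·0.0609) = 0.4707 K/W
ΣR = 3.850×10^-4 + 8.215×10^-5 + 1.597 + 0.4707 = 2.068 K/W
Q = ΔT/ΣR = (69.6 °C − 21.6 °C)/2.068 = 23.21 W
From the inner boundary to the fibreglass batt/cellular glass interface, ΣR_partial = 1.597 K/W.
T_interface = T_in − Q·ΣR_partial = 69.6 °C − (23.21)(1.597) = 32.5 °C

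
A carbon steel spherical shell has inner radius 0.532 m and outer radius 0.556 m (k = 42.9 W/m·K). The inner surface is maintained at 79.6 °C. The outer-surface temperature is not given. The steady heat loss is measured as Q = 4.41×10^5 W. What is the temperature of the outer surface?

Sum the resistances:
  R_carbon steel = (1/0.532 − 1/0.556)/(4πk) = 0.08114/(4π·42.9) = 1.505×10^-4 K/W
ΣR = 1.505×10^-4 K/W
ΔT = Q·ΣR = 4.41×10^5 × 1.505×10^-4 = 66.37 K
Heat flows outward, so T_out = T_in − ΔT = 79.6 − 66.37 = 13.2 °C

T_out = 13.2 °C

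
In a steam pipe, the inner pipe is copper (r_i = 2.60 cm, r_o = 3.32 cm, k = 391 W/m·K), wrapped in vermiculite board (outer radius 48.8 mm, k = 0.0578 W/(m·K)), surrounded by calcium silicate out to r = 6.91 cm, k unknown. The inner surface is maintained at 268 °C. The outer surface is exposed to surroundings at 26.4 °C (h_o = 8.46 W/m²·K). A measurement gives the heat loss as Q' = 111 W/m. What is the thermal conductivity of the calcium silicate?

k = 0.0656 W/m·K

ΣR = ΔT/Q' = |268 − 26.4|/111 = 2.177 m·K/W
Known resistances:
  R'_copper = ln(0.0332/0.0260)/(2πk) = 0.2445/(2π·391) = 9.950×10^-5 m·K/W
  R'_vermiculite board = ln(0.0488/0.0332)/(2πk) = 0.3852/(2π·0.0578) = 1.061 m·K/W
  R'_conv,out = 1/(2πr h) = 1/(2π·0.0691·8.46) = 0.2723 m·K/W
R_calcium silicate = ΣR − ΣR_known = 2.177 − 1.333 = 0.8440 m·K/W
ln(r₂/r₁)/(2πk) = 0.8440 ⇒ k = 0.3478/(2π·0.8440) = 0.0656 W/m·K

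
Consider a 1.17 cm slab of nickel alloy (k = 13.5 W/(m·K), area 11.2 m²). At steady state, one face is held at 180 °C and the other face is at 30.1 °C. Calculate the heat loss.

Q = 1.94×10^6 W

Q = kA·ΔT/L = 13.5 × 11.2 × |180 °C − 30.1 °C| / 0.0117 = 1.94×10^6 W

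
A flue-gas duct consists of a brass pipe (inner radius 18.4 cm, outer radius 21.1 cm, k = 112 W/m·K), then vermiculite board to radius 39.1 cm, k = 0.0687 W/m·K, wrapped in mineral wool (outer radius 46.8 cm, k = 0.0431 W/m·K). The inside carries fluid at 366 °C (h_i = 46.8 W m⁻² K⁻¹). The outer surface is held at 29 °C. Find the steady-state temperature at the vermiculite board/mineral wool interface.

Treat each layer as a resistance in series:
  R'_conv,in = 1/(2πr h) = 1/(2π·0.184·46.8) = 0.01848 m·K/W
  R'_brass = ln(0.211/0.184)/(2πk) = 0.1369/(2π·112) = 1.946×10^-4 m·K/W
  R'_vermiculite board = ln(0.391/0.211)/(2πk) = 0.6168/(2π·0.0687) = 1.429 m·K/W
  R'_mineral wool = ln(0.468/0.391)/(2πk) = 0.1798/(2π·0.0431) = 0.6638 m·K/W
ΣR = 0.01848 + 1.946×10^-4 + 1.429 + 0.6638 = 2.111 m·K/W
Q' = ΔT/ΣR = (366 °C − 29 °C)/2.111 = 159.6 W/m
From the inner boundary to the vermiculite board/mineral wool interface, ΣR_partial = 1.448 m·K/W.
T_interface = T_in − Q'·ΣR_partial = 366 °C − (159.6)(1.448) = 135 °C

T = 135 °C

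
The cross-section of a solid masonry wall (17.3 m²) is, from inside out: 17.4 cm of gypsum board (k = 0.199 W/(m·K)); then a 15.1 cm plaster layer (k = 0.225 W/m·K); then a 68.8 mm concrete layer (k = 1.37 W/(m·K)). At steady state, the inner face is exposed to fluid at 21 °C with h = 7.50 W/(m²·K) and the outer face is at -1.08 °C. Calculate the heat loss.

Resistance network (inner→outer):
  R_conv,in = 1/(hA) = 1/(7.50·17.3) = 0.007707 K/W
  R_gypsum board = L/(kA) = 0.174/(0.199·17.3) = 0.05054 K/W
  R_plaster = L/(kA) = 0.151/(0.225·17.3) = 0.03879 K/W
  R_concrete = L/(kA) = 0.0688/(1.37·17.3) = 0.002903 K/W
ΣR = 0.007707 + 0.05054 + 0.03879 + 0.002903 = 0.09994 K/W
Q = ΔT/ΣR = (21 °C − -1.08 °C)/0.09994 = 221 W

Q = 221 W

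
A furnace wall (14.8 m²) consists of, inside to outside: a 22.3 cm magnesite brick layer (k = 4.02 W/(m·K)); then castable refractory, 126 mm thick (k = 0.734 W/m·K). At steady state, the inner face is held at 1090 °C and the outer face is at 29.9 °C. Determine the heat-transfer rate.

Q = 69100 W

Series thermal resistances, inner to outer:
  R_magnesite brick = L/(kA) = 0.223/(4.02·14.8) = 0.003748 K/W
  R_castable refractory = L/(kA) = 0.126/(0.734·14.8) = 0.01160 K/W
ΣR = 0.003748 + 0.01160 = 0.01535 K/W
Q = ΔT/ΣR = (1090 °C − 29.9 °C)/0.01535 = 69100 W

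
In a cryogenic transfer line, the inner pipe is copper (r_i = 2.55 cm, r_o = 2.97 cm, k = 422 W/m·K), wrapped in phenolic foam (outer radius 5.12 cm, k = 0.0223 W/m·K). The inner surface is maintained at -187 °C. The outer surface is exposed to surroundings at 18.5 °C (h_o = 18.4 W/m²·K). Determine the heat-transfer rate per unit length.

Q' = 50.7 W/m

Treat each layer as a resistance in series:
  R'_copper = ln(0.0297/0.0255)/(2πk) = 0.1525/(2π·422) = 5.750×10^-5 m·K/W
  R'_phenolic foam = ln(0.0512/0.0297)/(2πk) = 0.5446/(2π·0.0223) = 3.887 m·K/W
  R'_conv,out = 1/(2πr h) = 1/(2π·0.0512·18.4) = 0.1689 m·K/W
ΣR = 5.750×10^-5 + 3.887 + 0.1689 = 4.056 m·K/W
Q' = ΔT/ΣR = (-187 °C − 18.5 °C)/4.056 = -50.7 W/m
(Negative Q' ⇒ heat flows inward; heat gain = 50.7 W/m.)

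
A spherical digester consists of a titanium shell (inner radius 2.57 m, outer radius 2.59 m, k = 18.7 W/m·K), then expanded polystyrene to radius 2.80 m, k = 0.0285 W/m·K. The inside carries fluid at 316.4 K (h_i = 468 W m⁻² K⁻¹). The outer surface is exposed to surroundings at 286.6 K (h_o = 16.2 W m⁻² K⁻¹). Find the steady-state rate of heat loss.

Resistance network (inner→outer):
  R_conv,in = 1/(4πr²h) = 1/(4π·2.57²·468) = 2.574×10^-5 K/W
  R_titanium = (1/2.57 − 1/2.59)/(4πk) = 0.003005/(4π·18.7) = 1.279×10^-5 K/W
  R_expanded polystyrene = (1/2.59 − 1/2.80)/(4πk) = 0.02896/(4π·0.0285) = 0.08085 K/W
  R_conv,out = 1/(4πr²h) = 1/(4π·2.80²·16.2) = 6.266×10^-4 K/W
ΣR = 2.574×10^-5 + 1.279×10^-5 + 0.08085 + 6.266×10^-4 = 0.08152 K/W
Q = ΔT/ΣR = (316.4 K − 286.6 K)/0.08152 = 366 W

Q = 366 W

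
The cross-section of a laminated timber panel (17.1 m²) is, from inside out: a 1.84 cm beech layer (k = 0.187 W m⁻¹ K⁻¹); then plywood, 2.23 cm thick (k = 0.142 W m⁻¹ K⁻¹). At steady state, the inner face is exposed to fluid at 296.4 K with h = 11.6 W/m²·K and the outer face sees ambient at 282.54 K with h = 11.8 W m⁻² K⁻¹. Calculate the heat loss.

Series thermal resistances, inner to outer:
  R_conv,in = 1/(hA) = 1/(11.6·17.1) = 0.005041 K/W
  R_beech = L/(kA) = 0.0184/(0.187·17.1) = 0.005754 K/W
  R_plywood = L/(kA) = 0.0223/(0.142·17.1) = 0.009184 K/W
  R_conv,out = 1/(hA) = 1/(11.8·17.1) = 0.004956 K/W
ΣR = 0.005041 + 0.005754 + 0.009184 + 0.004956 = 0.02493 K/W
Q = ΔT/ΣR = (296.4 K − 282.54 K)/0.02493 = 556 W

Q = 556 W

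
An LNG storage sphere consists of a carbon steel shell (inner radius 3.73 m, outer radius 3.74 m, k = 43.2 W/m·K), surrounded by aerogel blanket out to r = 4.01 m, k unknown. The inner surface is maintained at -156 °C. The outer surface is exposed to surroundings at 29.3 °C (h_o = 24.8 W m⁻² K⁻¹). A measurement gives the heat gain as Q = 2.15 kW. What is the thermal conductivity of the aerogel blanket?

ΣR = ΔT/Q = |-156 − 29.3|/2150 = 0.08619 K/W
Known resistances:
  R_carbon steel = (1/3.73 − 1/3.74)/(4πk) = 7.168×10^-4/(4π·43.2) = 1.320×10^-6 K/W
  R_conv,out = 1/(4πr²h) = 1/(4π·4.01²·24.8) = 1.995×10^-4 K/W
R_aerogel blanket = ΣR − ΣR_known = 0.08619 − 2.008×10^-4 = 0.08599 K/W
(1/r₁−1/r₂)/(4πk) = 0.08599 ⇒ k = 0.01800/(4π·0.08599) = 0.0167 W/m·K

k = 0.0167 W/m·K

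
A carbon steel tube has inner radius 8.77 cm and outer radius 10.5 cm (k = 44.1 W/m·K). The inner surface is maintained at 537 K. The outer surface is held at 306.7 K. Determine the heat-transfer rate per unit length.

Q' = 354 kW/m

Q' = 2πk·ΔT/ln(r₂/r₁) = 2π × 44.1 × 230.3 / ln(0.105/0.0877) = 3.54×10^5 W/m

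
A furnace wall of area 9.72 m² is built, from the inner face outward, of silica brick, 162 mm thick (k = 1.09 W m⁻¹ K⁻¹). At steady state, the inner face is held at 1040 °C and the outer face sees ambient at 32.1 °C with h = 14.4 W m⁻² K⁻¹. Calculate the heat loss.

Q = 44.9 kW

Resistance network (inner→outer):
  R_silica brick = L/(kA) = 0.162/(1.09·9.72) = 0.01529 K/W
  R_conv,out = 1/(hA) = 1/(14.4·9.72) = 0.007144 K/W
ΣR = 0.01529 + 0.007144 = 0.02243 K/W
Q = ΔT/ΣR = (1040 °C − 32.1 °C)/0.02243 = 44900 W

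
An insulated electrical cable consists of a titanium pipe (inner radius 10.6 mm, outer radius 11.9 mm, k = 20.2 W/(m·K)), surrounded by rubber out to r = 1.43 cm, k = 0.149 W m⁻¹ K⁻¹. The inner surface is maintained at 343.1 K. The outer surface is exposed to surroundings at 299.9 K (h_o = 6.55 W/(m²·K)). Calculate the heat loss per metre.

Q' = 22.8 W/m

Series thermal resistances, inner to outer:
  R'_titanium = ln(0.0119/0.0106)/(2πk) = 0.1157/(2π·20.2) = 9.115×10^-4 m·K/W
  R'_rubber = ln(0.0143/0.0119)/(2πk) = 0.1837/(2π·0.149) = 0.1962 m·K/W
  R'_conv,out = 1/(2πr h) = 1/(2π·0.0143·6.55) = 1.699 m·K/W
ΣR = 9.115×10^-4 + 0.1962 + 1.699 = 1.896 m·K/W
Q' = ΔT/ΣR = (343.1 K − 299.9 K)/1.896 = 22.8 W/m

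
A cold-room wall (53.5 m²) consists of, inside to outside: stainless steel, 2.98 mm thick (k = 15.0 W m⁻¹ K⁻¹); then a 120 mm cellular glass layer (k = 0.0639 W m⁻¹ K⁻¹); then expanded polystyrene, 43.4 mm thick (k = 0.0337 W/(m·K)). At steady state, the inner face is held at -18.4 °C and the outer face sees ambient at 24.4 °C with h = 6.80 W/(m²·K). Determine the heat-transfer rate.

Treat each layer as a resistance in series:
  R_stainless steel = L/(kA) = 0.00298/(15.0·53.5) = 3.713×10^-6 K/W
  R_cellular glass = L/(kA) = 0.120/(0.0639·53.5) = 0.03510 K/W
  R_expanded polystyrene = L/(kA) = 0.0434/(0.0337·53.5) = 0.02407 K/W
  R_conv,out = 1/(hA) = 1/(6.80·53.5) = 0.002749 K/W
ΣR = 3.713×10^-6 + 0.03510 + 0.02407 + 0.002749 = 0.06192 K/W
Q = ΔT/ΣR = (-18.4 °C − 24.4 °C)/0.06192 = -691 W
(Negative Q ⇒ heat flows inward; heat gain = 691 W.)

Q = 691 W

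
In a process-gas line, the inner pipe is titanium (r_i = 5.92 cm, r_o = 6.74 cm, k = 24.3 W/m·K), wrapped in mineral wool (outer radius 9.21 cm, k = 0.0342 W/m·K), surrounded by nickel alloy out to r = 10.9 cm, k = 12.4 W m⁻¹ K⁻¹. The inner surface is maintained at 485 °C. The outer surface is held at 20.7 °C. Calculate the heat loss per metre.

Q' = 319 W/m

Resistance network (inner→outer):
  R'_titanium = ln(0.0674/0.0592)/(2πk) = 0.1297/(2π·24.3) = 8.496×10^-4 m·K/W
  R'_mineral wool = ln(0.0921/0.0674)/(2πk) = 0.3122/(2π·0.0342) = 1.453 m·K/W
  R'_nickel alloy = ln(0.109/0.0921)/(2πk) = 0.1685/(2π·12.4) = 0.002162 m·K/W
ΣR = 8.496×10^-4 + 1.453 + 0.002162 = 1.456 m·K/W
Q' = ΔT/ΣR = (485 °C − 20.7 °C)/1.456 = 319 W/m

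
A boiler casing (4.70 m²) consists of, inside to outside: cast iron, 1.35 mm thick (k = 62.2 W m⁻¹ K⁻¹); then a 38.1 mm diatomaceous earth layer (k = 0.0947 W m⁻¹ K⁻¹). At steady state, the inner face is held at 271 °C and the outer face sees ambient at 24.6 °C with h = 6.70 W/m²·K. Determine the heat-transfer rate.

Series thermal resistances, inner to outer:
  R_cast iron = L/(kA) = 0.00135/(62.2·4.70) = 4.618×10^-6 K/W
  R_diatomaceous earth = L/(kA) = 0.0381/(0.0947·4.70) = 0.08560 K/W
  R_conv,out = 1/(hA) = 1/(6.70·4.70) = 0.03176 K/W
ΣR = 4.618×10^-6 + 0.08560 + 0.03176 = 0.1174 K/W
Q = ΔT/ΣR = (271 °C − 24.6 °C)/0.1174 = 2100 W

Q = 2100 W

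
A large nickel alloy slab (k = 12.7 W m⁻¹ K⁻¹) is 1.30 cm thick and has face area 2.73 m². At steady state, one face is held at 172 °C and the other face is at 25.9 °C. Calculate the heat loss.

Q = 3.90×10^5 W

Q = kA·ΔT/L = 12.7 × 2.73 × |172 °C − 25.9 °C| / 0.0130 = 3.90×10^5 W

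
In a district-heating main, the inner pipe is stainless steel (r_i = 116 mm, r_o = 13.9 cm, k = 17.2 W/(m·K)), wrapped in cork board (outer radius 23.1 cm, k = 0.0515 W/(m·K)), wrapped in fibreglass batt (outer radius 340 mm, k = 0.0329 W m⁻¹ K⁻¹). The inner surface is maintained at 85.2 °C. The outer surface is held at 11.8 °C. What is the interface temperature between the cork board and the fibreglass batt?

T = 51.7 °C

Treat each layer as a resistance in series:
  R'_stainless steel = ln(0.139/0.116)/(2πk) = 0.1809/(2π·17.2) = 0.001674 m·K/W
  R'_cork board = ln(0.231/0.139)/(2πk) = 0.5079/(2π·0.0515) = 1.570 m·K/W
  R'_fibreglass batt = ln(0.340/0.231)/(2πk) = 0.3865/(2π·0.0329) = 1.870 m·K/W
ΣR = 0.001674 + 1.570 + 1.870 = 3.442 m·K/W
Q' = ΔT/ΣR = (85.2 °C − 11.8 °C)/3.442 = 21.32 W/m
From the inner boundary to the cork board/fibreglass batt interface, ΣR_partial = 1.572 m·K/W.
T_interface = T_in − Q'·ΣR_partial = 85.2 °C − (21.32)(1.572) = 51.7 °C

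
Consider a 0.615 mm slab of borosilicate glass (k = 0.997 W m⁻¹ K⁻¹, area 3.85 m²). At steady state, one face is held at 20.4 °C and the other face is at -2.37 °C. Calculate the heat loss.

Q = 1.42×10^5 W

Q = kA·ΔT/L = 0.997 × 3.85 × |20.4 °C − -2.37 °C| / 6.15×10^-4 = 1.42×10^5 W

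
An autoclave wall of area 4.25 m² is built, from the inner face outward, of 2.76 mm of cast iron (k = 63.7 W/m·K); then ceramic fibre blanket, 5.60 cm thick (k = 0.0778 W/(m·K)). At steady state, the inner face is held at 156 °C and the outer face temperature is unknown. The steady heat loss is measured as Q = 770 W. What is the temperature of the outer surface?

T_out = 25.6 °C

Series resistances:
  R_cast iron = L/(kA) = 0.00276/(63.7·4.25) = 1.019×10^-5 K/W
  R_ceramic fibre blanket = L/(kA) = 0.0560/(0.0778·4.25) = 0.1694 K/W
ΣR = 0.1694 K/W
ΔT = Q·ΣR = 770 × 0.1694 = 130.4 K
Heat flows outward, so T_out = T_in − ΔT = 156 − 130.4 = 25.6 °C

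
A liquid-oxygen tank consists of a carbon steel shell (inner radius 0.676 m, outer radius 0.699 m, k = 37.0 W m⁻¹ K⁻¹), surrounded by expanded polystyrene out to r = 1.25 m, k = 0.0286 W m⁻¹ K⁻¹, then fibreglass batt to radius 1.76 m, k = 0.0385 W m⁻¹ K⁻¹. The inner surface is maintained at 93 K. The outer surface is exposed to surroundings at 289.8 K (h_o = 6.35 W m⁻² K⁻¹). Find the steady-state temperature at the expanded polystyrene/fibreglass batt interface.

T = 247.3 K

Series thermal resistances, inner to outer:
  R_carbon steel = (1/0.676 − 1/0.699)/(4πk) = 0.04867/(4π·37.0) = 1.047×10^-4 K/W
  R_expanded polystyrene = (1/0.699 − 1/1.25)/(4πk) = 0.6306/(4π·0.0286) = 1.755 K/W
  R_fibreglass batt = (1/1.25 − 1/1.76)/(4πk) = 0.2318/(4π·0.0385) = 0.4792 K/W
  R_conv,out = 1/(4πr²h) = 1/(4π·1.76²·6.35) = 0.004046 K/W
ΣR = 1.047×10^-4 + 1.755 + 0.4792 + 0.004046 = 2.238 K/W
Q = ΔT/ΣR = (93 K − 289.8 K)/2.238 = -87.94 W
From the inner boundary to the expanded polystyrene/fibreglass batt interface, ΣR_partial = 1.755 K/W.
T_interface = T_in − Q·ΣR_partial = 93 K − (-87.94)(1.755) = 247.3 K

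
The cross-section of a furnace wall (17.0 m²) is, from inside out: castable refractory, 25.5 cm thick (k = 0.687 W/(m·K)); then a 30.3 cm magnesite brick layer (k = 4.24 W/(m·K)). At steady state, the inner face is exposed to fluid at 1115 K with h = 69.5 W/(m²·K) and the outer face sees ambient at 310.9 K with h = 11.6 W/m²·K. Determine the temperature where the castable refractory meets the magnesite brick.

Resistance network (inner→outer):
  R_conv,in = 1/(hA) = 1/(69.5·17.0) = 8.464×10^-4 K/W
  R_castable refractory = L/(kA) = 0.255/(0.687·17.0) = 0.02183 K/W
  R_magnesite brick = L/(kA) = 0.303/(4.24·17.0) = 0.004204 K/W
  R_conv,out = 1/(hA) = 1/(11.6·17.0) = 0.005071 K/W
ΣR = 8.464×10^-4 + 0.02183 + 0.004204 + 0.005071 = 0.03195 K/W
Q = ΔT/ΣR = (1115 K − 310.9 K)/0.03195 = 25170 W
From the inner boundary to the castable refractory/magnesite brick interface, ΣR_partial = 0.02268 K/W.
T_interface = T_in − Q·ΣR_partial = 1115 K − (25170)(0.02268) = 544 K

T = 544 K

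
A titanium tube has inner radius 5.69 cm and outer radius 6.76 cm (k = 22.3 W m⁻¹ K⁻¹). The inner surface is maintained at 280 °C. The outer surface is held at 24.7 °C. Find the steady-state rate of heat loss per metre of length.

Q' = 2πk·ΔT/ln(r₂/r₁) = 2π × 22.3 × 255.3 / ln(0.0676/0.0569) = 2.08×10^5 W/m

Q' = 2.08×10^5 W/m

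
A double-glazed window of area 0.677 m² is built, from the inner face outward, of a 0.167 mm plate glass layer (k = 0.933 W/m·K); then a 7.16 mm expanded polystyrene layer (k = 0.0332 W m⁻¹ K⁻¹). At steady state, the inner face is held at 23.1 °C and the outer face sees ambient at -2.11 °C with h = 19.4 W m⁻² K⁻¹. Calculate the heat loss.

Series thermal resistances, inner to outer:
  R_plate glass = L/(kA) = 1.67×10^-4/(0.933·0.677) = 2.644×10^-4 K/W
  R_expanded polystyrene = L/(kA) = 0.00716/(0.0332·0.677) = 0.3186 K/W
  R_conv,out = 1/(hA) = 1/(19.4·0.677) = 0.07614 K/W
ΣR = 2.644×10^-4 + 0.3186 + 0.07614 = 0.3950 K/W
Q = ΔT/ΣR = (23.1 °C − -2.11 °C)/0.3950 = 63.8 W

Q = 63.8 W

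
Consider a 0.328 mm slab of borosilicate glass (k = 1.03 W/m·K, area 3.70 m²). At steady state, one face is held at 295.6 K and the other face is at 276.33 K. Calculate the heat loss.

Q = 2.24×10^5 W

Q = kA·ΔT/L = 1.03 × 3.70 × |295.6 K − 276.33 K| / 3.28×10^-4 = 2.24×10^5 W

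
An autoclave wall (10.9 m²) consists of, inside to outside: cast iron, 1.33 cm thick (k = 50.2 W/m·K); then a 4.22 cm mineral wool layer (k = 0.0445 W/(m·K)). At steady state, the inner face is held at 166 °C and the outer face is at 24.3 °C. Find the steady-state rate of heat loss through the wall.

Q = 1630 W

Series thermal resistances, inner to outer:
  R_cast iron = L/(kA) = 0.0133/(50.2·10.9) = 2.431×10^-5 K/W
  R_mineral wool = L/(kA) = 0.0422/(0.0445·10.9) = 0.08700 K/W
ΣR = 2.431×10^-5 + 0.08700 = 0.08702 K/W
Q = ΔT/ΣR = (166 °C − 24.3 °C)/0.08702 = 1630 W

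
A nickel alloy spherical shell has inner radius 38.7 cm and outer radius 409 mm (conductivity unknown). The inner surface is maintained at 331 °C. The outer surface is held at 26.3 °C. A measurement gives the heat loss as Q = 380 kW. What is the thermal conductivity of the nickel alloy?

k = 13.8 W/m·K

ΣR = ΔT/Q = |331 − 26.3|/3.80×10^5 = 8.018×10^-4 K/W
(1/r₁−1/r₂)/(4πk) = 8.018×10^-4 ⇒ k = 0.1390/(4π·8.018×10^-4) = 13.8 W/m·K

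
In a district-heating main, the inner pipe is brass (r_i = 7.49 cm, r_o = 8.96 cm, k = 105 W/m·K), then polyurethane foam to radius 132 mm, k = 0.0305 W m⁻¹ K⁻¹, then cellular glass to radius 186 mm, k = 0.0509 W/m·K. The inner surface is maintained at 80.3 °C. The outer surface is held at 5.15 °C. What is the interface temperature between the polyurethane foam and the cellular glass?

T = 31.2 °C

Resistance network (inner→outer):
  R'_brass = ln(0.0896/0.0749)/(2πk) = 0.1792/(2π·105) = 2.716×10^-4 m·K/W
  R'_polyurethane foam = ln(0.132/0.0896)/(2πk) = 0.3874/(2π·0.0305) = 2.022 m·K/W
  R'_cellular glass = ln(0.186/0.132)/(2πk) = 0.3429/(2π·0.0509) = 1.072 m·K/W
ΣR = 2.716×10^-4 + 2.022 + 1.072 = 3.094 m·K/W
Q' = ΔT/ΣR = (80.3 °C − 5.15 °C)/3.094 = 24.29 W/m
From the inner boundary to the polyurethane foam/cellular glass interface, ΣR_partial = 2.022 m·K/W.
T_interface = T_in − Q'·ΣR_partial = 80.3 °C − (24.29)(2.022) = 31.2 °C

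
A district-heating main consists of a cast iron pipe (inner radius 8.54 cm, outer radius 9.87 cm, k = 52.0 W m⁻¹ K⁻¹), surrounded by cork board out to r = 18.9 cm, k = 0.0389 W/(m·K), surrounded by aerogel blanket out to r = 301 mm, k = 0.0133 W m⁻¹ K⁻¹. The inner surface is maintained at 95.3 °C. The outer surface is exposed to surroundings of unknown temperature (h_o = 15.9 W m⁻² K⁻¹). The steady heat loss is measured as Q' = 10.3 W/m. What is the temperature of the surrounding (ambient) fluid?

Sum the resistances:
  R'_cast iron = ln(0.0987/0.0854)/(2πk) = 0.1447/(2π·52.0) = 4.430×10^-4 m·K/W
  R'_cork board = ln(0.189/0.0987)/(2πk) = 0.6497/(2π·0.0389) = 2.658 m·K/W
  R'_aerogel blanket = ln(0.301/0.189)/(2πk) = 0.4654/(2π·0.0133) = 5.569 m·K/W
  R'_conv,out = 1/(2πr h) = 1/(2π·0.301·15.9) = 0.03325 m·K/W
ΣR = 8.261 m·K/W
ΔT = Q'·ΣR = 10.3 × 8.261 = 85.09 K
Heat flows outward, so T_out = T_in − ΔT = 95.3 − 85.09 = 10.2 °C

T_out = 10.2 °C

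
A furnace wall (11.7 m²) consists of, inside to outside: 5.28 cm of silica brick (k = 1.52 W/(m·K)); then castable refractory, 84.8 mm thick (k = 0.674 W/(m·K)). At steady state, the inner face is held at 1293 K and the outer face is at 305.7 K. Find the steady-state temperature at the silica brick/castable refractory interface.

T = 1079 K

Treat each layer as a resistance in series:
  R_silica brick = L/(kA) = 0.0528/(1.52·11.7) = 0.002969 K/W
  R_castable refractory = L/(kA) = 0.0848/(0.674·11.7) = 0.01075 K/W
ΣR = 0.002969 + 0.01075 = 0.01372 K/W
Q = ΔT/ΣR = (1293 K − 305.7 K)/0.01372 = 71960 W
From the inner boundary to the silica brick/castable refractory interface, ΣR_partial = 0.002969 K/W.
T_interface = T_in − Q·ΣR_partial = 1293 K − (71960)(0.002969) = 1079 K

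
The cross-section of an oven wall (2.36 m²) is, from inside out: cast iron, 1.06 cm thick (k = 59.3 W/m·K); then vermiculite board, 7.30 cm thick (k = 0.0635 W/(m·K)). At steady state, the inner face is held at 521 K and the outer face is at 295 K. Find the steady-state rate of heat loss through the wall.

Series thermal resistances, inner to outer:
  R_cast iron = L/(kA) = 0.0106/(59.3·2.36) = 7.574×10^-5 K/W
  R_vermiculite board = L/(kA) = 0.0730/(0.0635·2.36) = 0.4871 K/W
ΣR = 7.574×10^-5 + 0.4871 = 0.4872 K/W
Q = ΔT/ΣR = (521 K − 295 K)/0.4872 = 464 W

Q = 464 W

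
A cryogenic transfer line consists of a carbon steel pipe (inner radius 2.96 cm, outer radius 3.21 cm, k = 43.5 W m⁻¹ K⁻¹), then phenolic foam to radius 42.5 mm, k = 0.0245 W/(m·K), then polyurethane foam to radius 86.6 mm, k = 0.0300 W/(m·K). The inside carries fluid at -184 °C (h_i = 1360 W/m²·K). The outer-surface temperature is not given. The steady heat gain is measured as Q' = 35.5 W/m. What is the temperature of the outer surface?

Sum the resistances:
  R'_conv,in = 1/(2πr h) = 1/(2π·0.0296·1360) = 0.003954 m·K/W
  R'_carbon steel = ln(0.0321/0.0296)/(2πk) = 0.08108/(2π·43.5) = 2.967×10^-4 m·K/W
  R'_phenolic foam = ln(0.0425/0.0321)/(2πk) = 0.2806/(2π·0.0245) = 1.823 m·K/W
  R'_polyurethane foam = ln(0.0866/0.0425)/(2πk) = 0.7118/(2π·0.0300) = 3.776 m·K/W
ΣR = 5.604 m·K/W
ΔT = Q'·ΣR = 35.5 × 5.604 = 198.9 K
Heat flows inward, so T_out = T_in + ΔT = -184 + 198.9 = 14.9 °C

T_out = 14.9 °C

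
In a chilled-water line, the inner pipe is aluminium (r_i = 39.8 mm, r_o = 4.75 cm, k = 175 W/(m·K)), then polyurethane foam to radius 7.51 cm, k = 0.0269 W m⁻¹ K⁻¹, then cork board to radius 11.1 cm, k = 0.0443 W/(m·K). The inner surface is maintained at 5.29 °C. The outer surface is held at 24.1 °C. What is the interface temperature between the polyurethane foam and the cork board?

T = 17.7 °C

Resistance network (inner→outer):
  R'_aluminium = ln(0.0475/0.0398)/(2πk) = 0.1769/(2π·175) = 1.608×10^-4 m·K/W
  R'_polyurethane foam = ln(0.0751/0.0475)/(2πk) = 0.4581/(2π·0.0269) = 2.710 m·K/W
  R'_cork board = ln(0.111/0.0751)/(2πk) = 0.3907/(2π·0.0443) = 1.404 m·K/W
ΣR = 1.608×10^-4 + 2.710 + 1.404 = 4.114 m·K/W
Q' = ΔT/ΣR = (5.29 °C − 24.1 °C)/4.114 = -4.572 W/m
From the inner boundary to the polyurethane foam/cork board interface, ΣR_partial = 2.710 m·K/W.
T_interface = T_in − Q'·ΣR_partial = 5.29 °C − (-4.572)(2.710) = 17.7 °C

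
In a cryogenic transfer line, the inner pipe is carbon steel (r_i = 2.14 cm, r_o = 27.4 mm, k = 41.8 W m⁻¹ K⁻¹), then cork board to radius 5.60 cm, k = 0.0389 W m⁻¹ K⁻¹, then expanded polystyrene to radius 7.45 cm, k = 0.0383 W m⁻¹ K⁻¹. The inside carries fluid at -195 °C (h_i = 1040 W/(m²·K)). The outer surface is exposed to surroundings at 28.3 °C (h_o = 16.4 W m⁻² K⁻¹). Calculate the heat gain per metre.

Q' = 52.6 W/m

Treat each layer as a resistance in series:
  R'_conv,in = 1/(2πr h) = 1/(2π·0.0214·1040) = 0.007151 m·K/W
  R'_carbon steel = ln(0.0274/0.0214)/(2πk) = 0.2472/(2π·41.8) = 9.410×10^-4 m·K/W
  R'_cork board = ln(0.0560/0.0274)/(2πk) = 0.7148/(2π·0.0389) = 2.925 m·K/W
  R'_expanded polystyrene = ln(0.0745/0.0560)/(2πk) = 0.2854/(2π·0.0383) = 1.186 m·K/W
  R'_conv,out = 1/(2πr h) = 1/(2π·0.0745·16.4) = 0.1303 m·K/W
ΣR = 0.007151 + 9.410×10^-4 + 2.925 + 1.186 + 0.1303 = 4.249 m·K/W
Q' = ΔT/ΣR = (-195 °C − 28.3 °C)/4.249 = -52.6 W/m
(Negative Q' ⇒ heat flows inward; heat gain = 52.6 W/m.)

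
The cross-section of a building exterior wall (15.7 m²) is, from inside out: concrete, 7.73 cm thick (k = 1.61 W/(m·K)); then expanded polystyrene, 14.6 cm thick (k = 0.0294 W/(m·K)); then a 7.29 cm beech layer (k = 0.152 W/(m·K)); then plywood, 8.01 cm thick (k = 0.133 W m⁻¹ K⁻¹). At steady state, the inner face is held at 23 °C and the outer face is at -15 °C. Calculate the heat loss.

Series thermal resistances, inner to outer:
  R_concrete = L/(kA) = 0.0773/(1.61·15.7) = 0.003058 K/W
  R_expanded polystyrene = L/(kA) = 0.146/(0.0294·15.7) = 0.3163 K/W
  R_beech = L/(kA) = 0.0729/(0.152·15.7) = 0.03055 K/W
  R_plywood = L/(kA) = 0.0801/(0.133·15.7) = 0.03836 K/W
ΣR = 0.003058 + 0.3163 + 0.03055 + 0.03836 = 0.3883 K/W
Q = ΔT/ΣR = (23 °C − -15 °C)/0.3883 = 97.9 W

Q = 97.9 W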